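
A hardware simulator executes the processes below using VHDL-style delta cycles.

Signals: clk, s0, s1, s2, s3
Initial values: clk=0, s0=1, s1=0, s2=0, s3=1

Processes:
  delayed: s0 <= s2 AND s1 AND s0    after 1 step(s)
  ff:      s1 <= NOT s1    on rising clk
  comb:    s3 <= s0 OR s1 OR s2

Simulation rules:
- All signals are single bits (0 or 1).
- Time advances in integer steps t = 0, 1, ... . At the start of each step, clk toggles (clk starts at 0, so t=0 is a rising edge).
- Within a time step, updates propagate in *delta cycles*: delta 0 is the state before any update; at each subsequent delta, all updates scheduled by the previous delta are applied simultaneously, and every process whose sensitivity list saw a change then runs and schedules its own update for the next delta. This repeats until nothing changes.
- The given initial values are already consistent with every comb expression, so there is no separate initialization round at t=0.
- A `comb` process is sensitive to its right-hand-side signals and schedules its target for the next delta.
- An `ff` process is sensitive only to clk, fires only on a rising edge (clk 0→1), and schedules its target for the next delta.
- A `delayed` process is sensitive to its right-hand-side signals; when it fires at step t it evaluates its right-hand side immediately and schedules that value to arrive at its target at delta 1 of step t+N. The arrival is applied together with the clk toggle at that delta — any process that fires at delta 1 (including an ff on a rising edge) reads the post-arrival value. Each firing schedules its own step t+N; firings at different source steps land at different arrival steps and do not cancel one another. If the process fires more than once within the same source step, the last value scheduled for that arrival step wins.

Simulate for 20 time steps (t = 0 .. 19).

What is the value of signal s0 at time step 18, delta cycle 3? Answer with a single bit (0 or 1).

0

t=0 Δ0: s1=0 clk=0 s0=1 s2=0 s3=1
  Δ1: clk:0→1
  Δ2: s1:0→1
  (2Δ to stable)
t=1 Δ0: s1=1 clk=1 s0=1 s2=0 s3=1
  Δ1: clk:1→0, s0:1→0
  (1Δ to stable)
t=2 Δ0: s1=1 clk=0 s0=0 s2=0 s3=1
  Δ1: clk:0→1
  Δ2: s1:1→0
  Δ3: s3:1→0
  (3Δ to stable)
t=3 Δ0: s1=0 clk=1 s0=0 s2=0 s3=0
  Δ1: clk:1→0
  (1Δ to stable)
t=4 Δ0: s1=0 clk=0 s0=0 s2=0 s3=0
  Δ1: clk:0→1
  Δ2: s1:0→1
  Δ3: s3:0→1
  (3Δ to stable)
t=5 Δ0: s1=1 clk=1 s0=0 s2=0 s3=1
  Δ1: clk:1→0
  (1Δ to stable)
t=6 Δ0: s1=1 clk=0 s0=0 s2=0 s3=1
  Δ1: clk:0→1
  Δ2: s1:1→0
  Δ3: s3:1→0
  (3Δ to stable)
t=7 Δ0: s1=0 clk=1 s0=0 s2=0 s3=0
  Δ1: clk:1→0
  (1Δ to stable)
t=8 Δ0: s1=0 clk=0 s0=0 s2=0 s3=0
  Δ1: clk:0→1
  Δ2: s1:0→1
  Δ3: s3:0→1
  (3Δ to stable)
t=9 Δ0: s1=1 clk=1 s0=0 s2=0 s3=1
  Δ1: clk:1→0
  (1Δ to stable)
t=10 Δ0: s1=1 clk=0 s0=0 s2=0 s3=1
  Δ1: clk:0→1
  Δ2: s1:1→0
  Δ3: s3:1→0
  (3Δ to stable)
t=11 Δ0: s1=0 clk=1 s0=0 s2=0 s3=0
  Δ1: clk:1→0
  (1Δ to stable)
t=12 Δ0: s1=0 clk=0 s0=0 s2=0 s3=0
  Δ1: clk:0→1
  Δ2: s1:0→1
  Δ3: s3:0→1
  (3Δ to stable)
t=13 Δ0: s1=1 clk=1 s0=0 s2=0 s3=1
  Δ1: clk:1→0
  (1Δ to stable)
t=14 Δ0: s1=1 clk=0 s0=0 s2=0 s3=1
  Δ1: clk:0→1
  Δ2: s1:1→0
  Δ3: s3:1→0
  (3Δ to stable)
t=15 Δ0: s1=0 clk=1 s0=0 s2=0 s3=0
  Δ1: clk:1→0
  (1Δ to stable)
t=16 Δ0: s1=0 clk=0 s0=0 s2=0 s3=0
  Δ1: clk:0→1
  Δ2: s1:0→1
  Δ3: s3:0→1
  (3Δ to stable)
t=17 Δ0: s1=1 clk=1 s0=0 s2=0 s3=1
  Δ1: clk:1→0
  (1Δ to stable)
t=18 Δ0: s1=1 clk=0 s0=0 s2=0 s3=1
  Δ1: clk:0→1
  Δ2: s1:1→0
  Δ3: s3:1→0
  (3Δ to stable)
t=19 Δ0: s1=0 clk=1 s0=0 s2=0 s3=0
  Δ1: clk:1→0
  (1Δ to stable)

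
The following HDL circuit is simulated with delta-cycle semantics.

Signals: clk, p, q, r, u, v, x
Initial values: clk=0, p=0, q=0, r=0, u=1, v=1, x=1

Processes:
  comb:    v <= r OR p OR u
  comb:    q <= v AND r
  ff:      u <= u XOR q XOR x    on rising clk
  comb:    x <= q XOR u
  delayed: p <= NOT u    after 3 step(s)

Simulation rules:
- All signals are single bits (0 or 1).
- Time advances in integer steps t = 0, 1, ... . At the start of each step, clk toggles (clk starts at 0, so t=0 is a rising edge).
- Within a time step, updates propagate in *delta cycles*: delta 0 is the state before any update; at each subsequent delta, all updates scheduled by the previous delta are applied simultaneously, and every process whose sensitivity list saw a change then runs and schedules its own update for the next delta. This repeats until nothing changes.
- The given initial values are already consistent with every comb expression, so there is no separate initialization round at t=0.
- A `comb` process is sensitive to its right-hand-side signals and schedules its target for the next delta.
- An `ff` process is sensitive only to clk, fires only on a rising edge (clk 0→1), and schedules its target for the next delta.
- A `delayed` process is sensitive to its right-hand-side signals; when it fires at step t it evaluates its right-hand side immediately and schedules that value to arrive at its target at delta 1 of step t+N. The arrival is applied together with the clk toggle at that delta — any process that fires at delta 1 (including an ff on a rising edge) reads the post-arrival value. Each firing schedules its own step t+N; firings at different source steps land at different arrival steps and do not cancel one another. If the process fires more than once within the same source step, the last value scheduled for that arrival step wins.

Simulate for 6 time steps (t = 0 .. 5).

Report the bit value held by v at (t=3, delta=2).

t0.Δ0 r=0 v=1 clk=0 q=0 p=0 x=1 u=1
t0.Δ1 r=0 v=1 clk=1 q=0 p=0 x=1 u=1
t0.Δ2 r=0 v=1 clk=1 q=0 p=0 x=1 u=0
t0.Δ3 r=0 v=0 clk=1 q=0 p=0 x=0 u=0
t1.Δ0 r=0 v=0 clk=1 q=0 p=0 x=0 u=0
t1.Δ1 r=0 v=0 clk=0 q=0 p=0 x=0 u=0
t2.Δ0 r=0 v=0 clk=0 q=0 p=0 x=0 u=0
t2.Δ1 r=0 v=0 clk=1 q=0 p=0 x=0 u=0
t3.Δ0 r=0 v=0 clk=1 q=0 p=0 x=0 u=0
t3.Δ1 r=0 v=0 clk=0 q=0 p=1 x=0 u=0
t3.Δ2 r=0 v=1 clk=0 q=0 p=1 x=0 u=0
t4.Δ0 r=0 v=1 clk=0 q=0 p=1 x=0 u=0
t4.Δ1 r=0 v=1 clk=1 q=0 p=1 x=0 u=0
t5.Δ0 r=0 v=1 clk=1 q=0 p=1 x=0 u=0
t5.Δ1 r=0 v=1 clk=0 q=0 p=1 x=0 u=0

1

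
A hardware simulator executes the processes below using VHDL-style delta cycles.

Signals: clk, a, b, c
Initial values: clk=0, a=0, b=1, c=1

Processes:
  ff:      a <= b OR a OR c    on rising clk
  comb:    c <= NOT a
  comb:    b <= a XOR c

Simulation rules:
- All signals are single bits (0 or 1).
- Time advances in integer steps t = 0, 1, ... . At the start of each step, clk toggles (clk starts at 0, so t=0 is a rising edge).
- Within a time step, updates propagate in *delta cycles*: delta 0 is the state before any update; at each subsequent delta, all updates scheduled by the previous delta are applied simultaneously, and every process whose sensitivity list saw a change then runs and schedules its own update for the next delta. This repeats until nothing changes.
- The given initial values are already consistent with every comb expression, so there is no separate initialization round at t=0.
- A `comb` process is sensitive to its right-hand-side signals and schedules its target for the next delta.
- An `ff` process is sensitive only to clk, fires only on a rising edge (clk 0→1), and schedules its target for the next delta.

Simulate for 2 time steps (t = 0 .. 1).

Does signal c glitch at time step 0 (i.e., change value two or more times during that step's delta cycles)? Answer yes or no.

no

[bits: a,c,b,clk]
t=0: Δ0=0110 Δ1=0111 Δ2=1111 Δ3=1001 Δ4=1011 | 4Δ
t=1: Δ0=1011 Δ1=1010 | 1Δ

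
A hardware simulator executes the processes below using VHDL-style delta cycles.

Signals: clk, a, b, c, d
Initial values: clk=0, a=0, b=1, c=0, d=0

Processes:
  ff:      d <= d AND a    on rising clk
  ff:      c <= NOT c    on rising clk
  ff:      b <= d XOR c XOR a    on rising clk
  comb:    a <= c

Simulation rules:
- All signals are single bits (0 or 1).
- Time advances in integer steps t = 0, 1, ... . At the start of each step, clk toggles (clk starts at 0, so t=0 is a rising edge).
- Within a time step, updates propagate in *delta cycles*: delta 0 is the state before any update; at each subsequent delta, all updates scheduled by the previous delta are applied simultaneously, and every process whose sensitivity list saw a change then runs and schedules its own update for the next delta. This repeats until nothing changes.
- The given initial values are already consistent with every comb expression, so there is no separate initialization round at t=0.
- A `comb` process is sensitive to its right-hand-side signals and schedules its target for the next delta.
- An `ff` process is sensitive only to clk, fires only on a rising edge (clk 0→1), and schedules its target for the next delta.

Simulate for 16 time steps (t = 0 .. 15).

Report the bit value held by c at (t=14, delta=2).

0

t=0 Δ0: c=0 b=1 clk=0 d=0 a=0
  Δ1: clk:0→1
  Δ2: c:0→1, b:1→0
  Δ3: a:0→1
  (3Δ to stable)
t=1 Δ0: c=1 b=0 clk=1 d=0 a=1
  Δ1: clk:1→0
  (1Δ to stable)
t=2 Δ0: c=1 b=0 clk=0 d=0 a=1
  Δ1: clk:0→1
  Δ2: c:1→0
  Δ3: a:1→0
  (3Δ to stable)
t=3 Δ0: c=0 b=0 clk=1 d=0 a=0
  Δ1: clk:1→0
  (1Δ to stable)
t=4 Δ0: c=0 b=0 clk=0 d=0 a=0
  Δ1: clk:0→1
  Δ2: c:0→1
  Δ3: a:0→1
  (3Δ to stable)
t=5 Δ0: c=1 b=0 clk=1 d=0 a=1
  Δ1: clk:1→0
  (1Δ to stable)
t=6 Δ0: c=1 b=0 clk=0 d=0 a=1
  Δ1: clk:0→1
  Δ2: c:1→0
  Δ3: a:1→0
  (3Δ to stable)
t=7 Δ0: c=0 b=0 clk=1 d=0 a=0
  Δ1: clk:1→0
  (1Δ to stable)
t=8 Δ0: c=0 b=0 clk=0 d=0 a=0
  Δ1: clk:0→1
  Δ2: c:0→1
  Δ3: a:0→1
  (3Δ to stable)
t=9 Δ0: c=1 b=0 clk=1 d=0 a=1
  Δ1: clk:1→0
  (1Δ to stable)
t=10 Δ0: c=1 b=0 clk=0 d=0 a=1
  Δ1: clk:0→1
  Δ2: c:1→0
  Δ3: a:1→0
  (3Δ to stable)
t=11 Δ0: c=0 b=0 clk=1 d=0 a=0
  Δ1: clk:1→0
  (1Δ to stable)
t=12 Δ0: c=0 b=0 clk=0 d=0 a=0
  Δ1: clk:0→1
  Δ2: c:0→1
  Δ3: a:0→1
  (3Δ to stable)
t=13 Δ0: c=1 b=0 clk=1 d=0 a=1
  Δ1: clk:1→0
  (1Δ to stable)
t=14 Δ0: c=1 b=0 clk=0 d=0 a=1
  Δ1: clk:0→1
  Δ2: c:1→0
  Δ3: a:1→0
  (3Δ to stable)
t=15 Δ0: c=0 b=0 clk=1 d=0 a=0
  Δ1: clk:1→0
  (1Δ to stable)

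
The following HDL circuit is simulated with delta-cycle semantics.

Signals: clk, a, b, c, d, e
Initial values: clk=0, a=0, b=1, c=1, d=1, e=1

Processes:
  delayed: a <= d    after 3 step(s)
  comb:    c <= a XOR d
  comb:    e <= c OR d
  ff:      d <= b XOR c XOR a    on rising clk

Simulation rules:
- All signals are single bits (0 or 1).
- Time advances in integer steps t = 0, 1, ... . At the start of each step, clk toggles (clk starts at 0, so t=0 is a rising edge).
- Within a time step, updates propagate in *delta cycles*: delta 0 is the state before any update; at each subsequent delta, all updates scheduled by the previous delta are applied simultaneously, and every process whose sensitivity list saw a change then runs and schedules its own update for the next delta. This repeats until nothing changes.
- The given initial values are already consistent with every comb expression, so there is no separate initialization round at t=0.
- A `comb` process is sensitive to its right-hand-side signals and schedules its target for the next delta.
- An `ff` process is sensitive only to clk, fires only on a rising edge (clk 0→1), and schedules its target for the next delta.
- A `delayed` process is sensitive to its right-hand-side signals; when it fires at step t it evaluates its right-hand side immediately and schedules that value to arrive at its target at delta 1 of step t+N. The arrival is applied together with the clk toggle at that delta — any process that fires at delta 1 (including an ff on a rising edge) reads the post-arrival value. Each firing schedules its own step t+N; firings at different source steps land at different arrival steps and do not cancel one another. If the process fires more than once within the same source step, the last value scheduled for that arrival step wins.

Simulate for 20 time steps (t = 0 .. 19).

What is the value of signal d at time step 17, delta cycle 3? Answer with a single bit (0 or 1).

0

t0.Δ0 a=0 clk=0 e=1 c=1 b=1 d=1
t0.Δ1 a=0 clk=1 e=1 c=1 b=1 d=1
t0.Δ2 a=0 clk=1 e=1 c=1 b=1 d=0
t0.Δ3 a=0 clk=1 e=1 c=0 b=1 d=0
t0.Δ4 a=0 clk=1 e=0 c=0 b=1 d=0
t1.Δ0 a=0 clk=1 e=0 c=0 b=1 d=0
t1.Δ1 a=0 clk=0 e=0 c=0 b=1 d=0
t2.Δ0 a=0 clk=0 e=0 c=0 b=1 d=0
t2.Δ1 a=0 clk=1 e=0 c=0 b=1 d=0
t2.Δ2 a=0 clk=1 e=0 c=0 b=1 d=1
t2.Δ3 a=0 clk=1 e=1 c=1 b=1 d=1
t3.Δ0 a=0 clk=1 e=1 c=1 b=1 d=1
t3.Δ1 a=0 clk=0 e=1 c=1 b=1 d=1
t4.Δ0 a=0 clk=0 e=1 c=1 b=1 d=1
t4.Δ1 a=0 clk=1 e=1 c=1 b=1 d=1
t4.Δ2 a=0 clk=1 e=1 c=1 b=1 d=0
t4.Δ3 a=0 clk=1 e=1 c=0 b=1 d=0
t4.Δ4 a=0 clk=1 e=0 c=0 b=1 d=0
t5.Δ0 a=0 clk=1 e=0 c=0 b=1 d=0
t5.Δ1 a=1 clk=0 e=0 c=0 b=1 d=0
t5.Δ2 a=1 clk=0 e=0 c=1 b=1 d=0
t5.Δ3 a=1 clk=0 e=1 c=1 b=1 d=0
t6.Δ0 a=1 clk=0 e=1 c=1 b=1 d=0
t6.Δ1 a=1 clk=1 e=1 c=1 b=1 d=0
t6.Δ2 a=1 clk=1 e=1 c=1 b=1 d=1
t6.Δ3 a=1 clk=1 e=1 c=0 b=1 d=1
t7.Δ0 a=1 clk=1 e=1 c=0 b=1 d=1
t7.Δ1 a=0 clk=0 e=1 c=0 b=1 d=1
t7.Δ2 a=0 clk=0 e=1 c=1 b=1 d=1
t8.Δ0 a=0 clk=0 e=1 c=1 b=1 d=1
t8.Δ1 a=0 clk=1 e=1 c=1 b=1 d=1
t8.Δ2 a=0 clk=1 e=1 c=1 b=1 d=0
t8.Δ3 a=0 clk=1 e=1 c=0 b=1 d=0
t8.Δ4 a=0 clk=1 e=0 c=0 b=1 d=0
t9.Δ0 a=0 clk=1 e=0 c=0 b=1 d=0
t9.Δ1 a=1 clk=0 e=0 c=0 b=1 d=0
t9.Δ2 a=1 clk=0 e=0 c=1 b=1 d=0
t9.Δ3 a=1 clk=0 e=1 c=1 b=1 d=0
t10.Δ0 a=1 clk=0 e=1 c=1 b=1 d=0
t10.Δ1 a=1 clk=1 e=1 c=1 b=1 d=0
t10.Δ2 a=1 clk=1 e=1 c=1 b=1 d=1
t10.Δ3 a=1 clk=1 e=1 c=0 b=1 d=1
t11.Δ0 a=1 clk=1 e=1 c=0 b=1 d=1
t11.Δ1 a=0 clk=0 e=1 c=0 b=1 d=1
t11.Δ2 a=0 clk=0 e=1 c=1 b=1 d=1
t12.Δ0 a=0 clk=0 e=1 c=1 b=1 d=1
t12.Δ1 a=0 clk=1 e=1 c=1 b=1 d=1
t12.Δ2 a=0 clk=1 e=1 c=1 b=1 d=0
t12.Δ3 a=0 clk=1 e=1 c=0 b=1 d=0
t12.Δ4 a=0 clk=1 e=0 c=0 b=1 d=0
t13.Δ0 a=0 clk=1 e=0 c=0 b=1 d=0
t13.Δ1 a=1 clk=0 e=0 c=0 b=1 d=0
t13.Δ2 a=1 clk=0 e=0 c=1 b=1 d=0
t13.Δ3 a=1 clk=0 e=1 c=1 b=1 d=0
t14.Δ0 a=1 clk=0 e=1 c=1 b=1 d=0
t14.Δ1 a=1 clk=1 e=1 c=1 b=1 d=0
t14.Δ2 a=1 clk=1 e=1 c=1 b=1 d=1
t14.Δ3 a=1 clk=1 e=1 c=0 b=1 d=1
t15.Δ0 a=1 clk=1 e=1 c=0 b=1 d=1
t15.Δ1 a=0 clk=0 e=1 c=0 b=1 d=1
t15.Δ2 a=0 clk=0 e=1 c=1 b=1 d=1
t16.Δ0 a=0 clk=0 e=1 c=1 b=1 d=1
t16.Δ1 a=0 clk=1 e=1 c=1 b=1 d=1
t16.Δ2 a=0 clk=1 e=1 c=1 b=1 d=0
t16.Δ3 a=0 clk=1 e=1 c=0 b=1 d=0
t16.Δ4 a=0 clk=1 e=0 c=0 b=1 d=0
t17.Δ0 a=0 clk=1 e=0 c=0 b=1 d=0
t17.Δ1 a=1 clk=0 e=0 c=0 b=1 d=0
t17.Δ2 a=1 clk=0 e=0 c=1 b=1 d=0
t17.Δ3 a=1 clk=0 e=1 c=1 b=1 d=0
t18.Δ0 a=1 clk=0 e=1 c=1 b=1 d=0
t18.Δ1 a=1 clk=1 e=1 c=1 b=1 d=0
t18.Δ2 a=1 clk=1 e=1 c=1 b=1 d=1
t18.Δ3 a=1 clk=1 e=1 c=0 b=1 d=1
t19.Δ0 a=1 clk=1 e=1 c=0 b=1 d=1
t19.Δ1 a=0 clk=0 e=1 c=0 b=1 d=1
t19.Δ2 a=0 clk=0 e=1 c=1 b=1 d=1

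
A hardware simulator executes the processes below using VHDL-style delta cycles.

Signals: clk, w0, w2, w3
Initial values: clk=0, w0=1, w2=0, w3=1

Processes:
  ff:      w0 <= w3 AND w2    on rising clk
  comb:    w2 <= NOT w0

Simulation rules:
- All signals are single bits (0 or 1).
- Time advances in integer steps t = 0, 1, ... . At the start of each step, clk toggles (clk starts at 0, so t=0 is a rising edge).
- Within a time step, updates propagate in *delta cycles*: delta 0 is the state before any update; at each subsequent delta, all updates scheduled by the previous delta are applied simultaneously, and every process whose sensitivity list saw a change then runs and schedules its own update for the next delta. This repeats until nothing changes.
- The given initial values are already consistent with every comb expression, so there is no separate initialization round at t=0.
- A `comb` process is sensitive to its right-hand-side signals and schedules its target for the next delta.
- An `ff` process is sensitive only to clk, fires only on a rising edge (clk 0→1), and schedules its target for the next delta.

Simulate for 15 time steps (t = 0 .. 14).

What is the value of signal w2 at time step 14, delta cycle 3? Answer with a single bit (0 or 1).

t0.Δ0 w2=0 w3=1 clk=0 w0=1
t0.Δ1 w2=0 w3=1 clk=1 w0=1
t0.Δ2 w2=0 w3=1 clk=1 w0=0
t0.Δ3 w2=1 w3=1 clk=1 w0=0
t1.Δ0 w2=1 w3=1 clk=1 w0=0
t1.Δ1 w2=1 w3=1 clk=0 w0=0
t2.Δ0 w2=1 w3=1 clk=0 w0=0
t2.Δ1 w2=1 w3=1 clk=1 w0=0
t2.Δ2 w2=1 w3=1 clk=1 w0=1
t2.Δ3 w2=0 w3=1 clk=1 w0=1
t3.Δ0 w2=0 w3=1 clk=1 w0=1
t3.Δ1 w2=0 w3=1 clk=0 w0=1
t4.Δ0 w2=0 w3=1 clk=0 w0=1
t4.Δ1 w2=0 w3=1 clk=1 w0=1
t4.Δ2 w2=0 w3=1 clk=1 w0=0
t4.Δ3 w2=1 w3=1 clk=1 w0=0
t5.Δ0 w2=1 w3=1 clk=1 w0=0
t5.Δ1 w2=1 w3=1 clk=0 w0=0
t6.Δ0 w2=1 w3=1 clk=0 w0=0
t6.Δ1 w2=1 w3=1 clk=1 w0=0
t6.Δ2 w2=1 w3=1 clk=1 w0=1
t6.Δ3 w2=0 w3=1 clk=1 w0=1
t7.Δ0 w2=0 w3=1 clk=1 w0=1
t7.Δ1 w2=0 w3=1 clk=0 w0=1
t8.Δ0 w2=0 w3=1 clk=0 w0=1
t8.Δ1 w2=0 w3=1 clk=1 w0=1
t8.Δ2 w2=0 w3=1 clk=1 w0=0
t8.Δ3 w2=1 w3=1 clk=1 w0=0
t9.Δ0 w2=1 w3=1 clk=1 w0=0
t9.Δ1 w2=1 w3=1 clk=0 w0=0
t10.Δ0 w2=1 w3=1 clk=0 w0=0
t10.Δ1 w2=1 w3=1 clk=1 w0=0
t10.Δ2 w2=1 w3=1 clk=1 w0=1
t10.Δ3 w2=0 w3=1 clk=1 w0=1
t11.Δ0 w2=0 w3=1 clk=1 w0=1
t11.Δ1 w2=0 w3=1 clk=0 w0=1
t12.Δ0 w2=0 w3=1 clk=0 w0=1
t12.Δ1 w2=0 w3=1 clk=1 w0=1
t12.Δ2 w2=0 w3=1 clk=1 w0=0
t12.Δ3 w2=1 w3=1 clk=1 w0=0
t13.Δ0 w2=1 w3=1 clk=1 w0=0
t13.Δ1 w2=1 w3=1 clk=0 w0=0
t14.Δ0 w2=1 w3=1 clk=0 w0=0
t14.Δ1 w2=1 w3=1 clk=1 w0=0
t14.Δ2 w2=1 w3=1 clk=1 w0=1
t14.Δ3 w2=0 w3=1 clk=1 w0=1

0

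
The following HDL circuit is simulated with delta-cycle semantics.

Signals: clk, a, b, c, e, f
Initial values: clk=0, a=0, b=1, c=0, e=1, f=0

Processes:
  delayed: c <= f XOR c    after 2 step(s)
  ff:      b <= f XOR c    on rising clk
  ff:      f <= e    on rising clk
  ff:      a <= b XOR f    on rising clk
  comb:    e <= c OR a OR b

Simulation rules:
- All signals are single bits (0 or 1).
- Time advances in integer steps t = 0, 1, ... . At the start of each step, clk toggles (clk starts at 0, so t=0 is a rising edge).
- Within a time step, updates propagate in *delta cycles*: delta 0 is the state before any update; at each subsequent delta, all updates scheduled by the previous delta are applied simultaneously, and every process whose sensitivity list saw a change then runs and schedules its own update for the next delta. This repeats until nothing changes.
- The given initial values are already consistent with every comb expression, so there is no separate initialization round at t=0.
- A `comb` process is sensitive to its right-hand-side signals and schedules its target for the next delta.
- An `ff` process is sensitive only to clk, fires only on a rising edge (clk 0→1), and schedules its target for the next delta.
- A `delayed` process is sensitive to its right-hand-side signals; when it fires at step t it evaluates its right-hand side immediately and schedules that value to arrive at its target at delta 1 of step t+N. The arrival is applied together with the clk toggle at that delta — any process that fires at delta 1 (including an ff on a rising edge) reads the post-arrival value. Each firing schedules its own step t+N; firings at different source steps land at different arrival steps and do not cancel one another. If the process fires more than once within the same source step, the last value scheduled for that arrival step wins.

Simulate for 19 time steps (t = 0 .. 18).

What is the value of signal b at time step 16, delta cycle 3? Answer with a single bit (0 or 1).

1

t=0 Δ0: clk=0 b=1 e=1 a=0 f=0 c=0
  Δ1: clk:0→1
  Δ2: b:1→0, a:0→1, f:0→1
  (2Δ to stable)
t=1 Δ0: clk=1 b=0 e=1 a=1 f=1 c=0
  Δ1: clk:1→0
  (1Δ to stable)
t=2 Δ0: clk=0 b=0 e=1 a=1 f=1 c=0
  Δ1: clk:0→1, c:0→1
  (1Δ to stable)
t=3 Δ0: clk=1 b=0 e=1 a=1 f=1 c=1
  Δ1: clk:1→0
  (1Δ to stable)
t=4 Δ0: clk=0 b=0 e=1 a=1 f=1 c=1
  Δ1: clk:0→1, c:1→0
  Δ2: b:0→1
  (2Δ to stable)
t=5 Δ0: clk=1 b=1 e=1 a=1 f=1 c=0
  Δ1: clk:1→0
  (1Δ to stable)
t=6 Δ0: clk=0 b=1 e=1 a=1 f=1 c=0
  Δ1: clk:0→1, c:0→1
  Δ2: b:1→0, a:1→0
  (2Δ to stable)
t=7 Δ0: clk=1 b=0 e=1 a=0 f=1 c=1
  Δ1: clk:1→0
  (1Δ to stable)
t=8 Δ0: clk=0 b=0 e=1 a=0 f=1 c=1
  Δ1: clk:0→1, c:1→0
  Δ2: b:0→1, e:1→0, a:0→1
  Δ3: e:0→1
  (3Δ to stable)
t=9 Δ0: clk=1 b=1 e=1 a=1 f=1 c=0
  Δ1: clk:1→0
  (1Δ to stable)
t=10 Δ0: clk=0 b=1 e=1 a=1 f=1 c=0
  Δ1: clk:0→1, c:0→1
  Δ2: b:1→0, a:1→0
  (2Δ to stable)
t=11 Δ0: clk=1 b=0 e=1 a=0 f=1 c=1
  Δ1: clk:1→0
  (1Δ to stable)
t=12 Δ0: clk=0 b=0 e=1 a=0 f=1 c=1
  Δ1: clk:0→1, c:1→0
  Δ2: b:0→1, e:1→0, a:0→1
  Δ3: e:0→1
  (3Δ to stable)
t=13 Δ0: clk=1 b=1 e=1 a=1 f=1 c=0
  Δ1: clk:1→0
  (1Δ to stable)
t=14 Δ0: clk=0 b=1 e=1 a=1 f=1 c=0
  Δ1: clk:0→1, c:0→1
  Δ2: b:1→0, a:1→0
  (2Δ to stable)
t=15 Δ0: clk=1 b=0 e=1 a=0 f=1 c=1
  Δ1: clk:1→0
  (1Δ to stable)
t=16 Δ0: clk=0 b=0 e=1 a=0 f=1 c=1
  Δ1: clk:0→1, c:1→0
  Δ2: b:0→1, e:1→0, a:0→1
  Δ3: e:0→1
  (3Δ to stable)
t=17 Δ0: clk=1 b=1 e=1 a=1 f=1 c=0
  Δ1: clk:1→0
  (1Δ to stable)
t=18 Δ0: clk=0 b=1 e=1 a=1 f=1 c=0
  Δ1: clk:0→1, c:0→1
  Δ2: b:1→0, a:1→0
  (2Δ to stable)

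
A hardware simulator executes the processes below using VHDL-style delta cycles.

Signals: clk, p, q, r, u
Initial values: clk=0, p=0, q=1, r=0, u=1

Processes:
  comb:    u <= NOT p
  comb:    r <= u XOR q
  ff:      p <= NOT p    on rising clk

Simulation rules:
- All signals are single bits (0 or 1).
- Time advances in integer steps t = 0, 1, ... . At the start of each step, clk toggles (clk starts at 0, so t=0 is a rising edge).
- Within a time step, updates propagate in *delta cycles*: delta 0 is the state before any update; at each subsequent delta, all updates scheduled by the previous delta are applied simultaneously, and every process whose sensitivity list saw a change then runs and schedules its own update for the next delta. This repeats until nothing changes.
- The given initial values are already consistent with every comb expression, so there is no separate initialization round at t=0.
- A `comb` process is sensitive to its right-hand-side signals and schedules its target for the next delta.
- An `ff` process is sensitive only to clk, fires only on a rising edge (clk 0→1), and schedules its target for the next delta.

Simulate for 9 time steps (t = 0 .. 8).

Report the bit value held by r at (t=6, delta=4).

t0.Δ0 clk=0 r=0 p=0 u=1 q=1
t0.Δ1 clk=1 r=0 p=0 u=1 q=1
t0.Δ2 clk=1 r=0 p=1 u=1 q=1
t0.Δ3 clk=1 r=0 p=1 u=0 q=1
t0.Δ4 clk=1 r=1 p=1 u=0 q=1
t1.Δ0 clk=1 r=1 p=1 u=0 q=1
t1.Δ1 clk=0 r=1 p=1 u=0 q=1
t2.Δ0 clk=0 r=1 p=1 u=0 q=1
t2.Δ1 clk=1 r=1 p=1 u=0 q=1
t2.Δ2 clk=1 r=1 p=0 u=0 q=1
t2.Δ3 clk=1 r=1 p=0 u=1 q=1
t2.Δ4 clk=1 r=0 p=0 u=1 q=1
t3.Δ0 clk=1 r=0 p=0 u=1 q=1
t3.Δ1 clk=0 r=0 p=0 u=1 q=1
t4.Δ0 clk=0 r=0 p=0 u=1 q=1
t4.Δ1 clk=1 r=0 p=0 u=1 q=1
t4.Δ2 clk=1 r=0 p=1 u=1 q=1
t4.Δ3 clk=1 r=0 p=1 u=0 q=1
t4.Δ4 clk=1 r=1 p=1 u=0 q=1
t5.Δ0 clk=1 r=1 p=1 u=0 q=1
t5.Δ1 clk=0 r=1 p=1 u=0 q=1
t6.Δ0 clk=0 r=1 p=1 u=0 q=1
t6.Δ1 clk=1 r=1 p=1 u=0 q=1
t6.Δ2 clk=1 r=1 p=0 u=0 q=1
t6.Δ3 clk=1 r=1 p=0 u=1 q=1
t6.Δ4 clk=1 r=0 p=0 u=1 q=1
t7.Δ0 clk=1 r=0 p=0 u=1 q=1
t7.Δ1 clk=0 r=0 p=0 u=1 q=1
t8.Δ0 clk=0 r=0 p=0 u=1 q=1
t8.Δ1 clk=1 r=0 p=0 u=1 q=1
t8.Δ2 clk=1 r=0 p=1 u=1 q=1
t8.Δ3 clk=1 r=0 p=1 u=0 q=1
t8.Δ4 clk=1 r=1 p=1 u=0 q=1

0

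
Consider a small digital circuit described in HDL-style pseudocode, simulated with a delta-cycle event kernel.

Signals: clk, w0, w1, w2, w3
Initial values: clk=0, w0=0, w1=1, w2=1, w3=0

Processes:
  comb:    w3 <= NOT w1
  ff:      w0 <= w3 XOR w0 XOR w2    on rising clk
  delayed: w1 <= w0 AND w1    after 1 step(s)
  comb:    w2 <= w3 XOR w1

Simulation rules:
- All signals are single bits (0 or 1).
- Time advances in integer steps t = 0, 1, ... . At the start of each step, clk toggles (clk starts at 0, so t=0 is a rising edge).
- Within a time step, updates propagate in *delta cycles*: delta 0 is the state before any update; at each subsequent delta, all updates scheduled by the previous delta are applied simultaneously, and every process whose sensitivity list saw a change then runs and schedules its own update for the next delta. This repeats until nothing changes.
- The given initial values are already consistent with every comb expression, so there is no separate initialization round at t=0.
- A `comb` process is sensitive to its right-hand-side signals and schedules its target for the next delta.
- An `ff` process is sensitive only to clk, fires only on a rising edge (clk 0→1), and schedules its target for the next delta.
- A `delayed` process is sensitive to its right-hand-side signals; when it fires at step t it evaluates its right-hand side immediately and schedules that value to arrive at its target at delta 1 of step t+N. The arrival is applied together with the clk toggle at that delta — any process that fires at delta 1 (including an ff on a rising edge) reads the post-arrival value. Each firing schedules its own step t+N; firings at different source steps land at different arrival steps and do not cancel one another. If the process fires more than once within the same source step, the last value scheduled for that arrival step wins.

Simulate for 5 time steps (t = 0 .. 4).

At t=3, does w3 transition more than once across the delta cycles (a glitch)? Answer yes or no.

[bits: w1,clk,w3,w0,w2]
t=0: Δ0=10001 Δ1=11001 Δ2=11011 | 2Δ
t=1: Δ0=11011 Δ1=10011 | 1Δ
t=2: Δ0=10011 Δ1=11011 Δ2=11001 | 2Δ
t=3: Δ0=11001 Δ1=00001 Δ2=00100 Δ3=00101 | 3Δ
t=4: Δ0=00101 Δ1=01101 | 1Δ

no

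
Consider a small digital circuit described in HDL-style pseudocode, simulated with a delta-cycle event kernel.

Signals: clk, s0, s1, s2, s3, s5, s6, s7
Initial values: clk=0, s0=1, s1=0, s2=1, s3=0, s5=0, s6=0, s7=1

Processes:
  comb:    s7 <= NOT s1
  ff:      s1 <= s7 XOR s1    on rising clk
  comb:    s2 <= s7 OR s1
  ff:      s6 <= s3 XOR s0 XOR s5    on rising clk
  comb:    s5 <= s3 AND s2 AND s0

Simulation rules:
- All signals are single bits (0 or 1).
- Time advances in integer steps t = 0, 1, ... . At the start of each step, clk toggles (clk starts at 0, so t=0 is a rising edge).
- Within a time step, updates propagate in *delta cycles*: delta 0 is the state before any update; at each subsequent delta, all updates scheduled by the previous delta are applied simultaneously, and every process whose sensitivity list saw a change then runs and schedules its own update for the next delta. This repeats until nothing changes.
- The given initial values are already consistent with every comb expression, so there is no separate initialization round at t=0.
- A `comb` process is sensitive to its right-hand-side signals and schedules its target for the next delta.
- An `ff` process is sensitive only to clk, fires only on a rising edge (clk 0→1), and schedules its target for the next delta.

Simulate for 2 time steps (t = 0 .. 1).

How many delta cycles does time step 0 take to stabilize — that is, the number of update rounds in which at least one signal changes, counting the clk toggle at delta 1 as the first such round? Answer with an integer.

3

t=0 Δ0: s2=1 clk=0 s6=0 s1=0 s7=1 s3=0 s5=0 s0=1
  Δ1: clk:0→1
  Δ2: s6:0→1, s1:0→1
  Δ3: s7:1→0
  (3Δ to stable)
t=1 Δ0: s2=1 clk=1 s6=1 s1=1 s7=0 s3=0 s5=0 s0=1
  Δ1: clk:1→0
  (1Δ to stable)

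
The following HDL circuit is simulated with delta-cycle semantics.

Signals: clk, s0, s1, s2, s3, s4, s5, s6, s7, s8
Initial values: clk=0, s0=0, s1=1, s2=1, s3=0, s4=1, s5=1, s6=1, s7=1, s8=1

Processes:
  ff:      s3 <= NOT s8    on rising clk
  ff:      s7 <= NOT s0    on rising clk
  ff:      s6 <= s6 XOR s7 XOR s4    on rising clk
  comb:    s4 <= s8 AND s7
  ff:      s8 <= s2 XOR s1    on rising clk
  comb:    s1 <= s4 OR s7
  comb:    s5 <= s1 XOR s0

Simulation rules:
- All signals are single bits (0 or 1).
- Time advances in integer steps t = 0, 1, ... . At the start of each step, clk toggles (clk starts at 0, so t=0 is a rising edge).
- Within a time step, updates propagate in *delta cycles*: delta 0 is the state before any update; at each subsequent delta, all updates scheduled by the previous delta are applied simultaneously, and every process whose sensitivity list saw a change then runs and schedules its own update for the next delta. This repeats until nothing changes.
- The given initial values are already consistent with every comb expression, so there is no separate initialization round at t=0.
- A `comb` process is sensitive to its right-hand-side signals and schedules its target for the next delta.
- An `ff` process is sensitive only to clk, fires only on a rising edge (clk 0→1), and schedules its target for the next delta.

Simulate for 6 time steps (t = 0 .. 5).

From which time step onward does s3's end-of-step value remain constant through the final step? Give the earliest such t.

t=0 Δ0: s8=1 s3=0 s2=1 s5=1 s7=1 clk=0 s1=1 s0=0 s6=1 s4=1
  Δ1: clk:0→1
  Δ2: s8:1→0
  Δ3: s4:1→0
  (3Δ to stable)
t=1 Δ0: s8=0 s3=0 s2=1 s5=1 s7=1 clk=1 s1=1 s0=0 s6=1 s4=0
  Δ1: clk:1→0
  (1Δ to stable)
t=2 Δ0: s8=0 s3=0 s2=1 s5=1 s7=1 clk=0 s1=1 s0=0 s6=1 s4=0
  Δ1: clk:0→1
  Δ2: s3:0→1, s6:1→0
  (2Δ to stable)
t=3 Δ0: s8=0 s3=1 s2=1 s5=1 s7=1 clk=1 s1=1 s0=0 s6=0 s4=0
  Δ1: clk:1→0
  (1Δ to stable)
t=4 Δ0: s8=0 s3=1 s2=1 s5=1 s7=1 clk=0 s1=1 s0=0 s6=0 s4=0
  Δ1: clk:0→1
  Δ2: s6:0→1
  (2Δ to stable)
t=5 Δ0: s8=0 s3=1 s2=1 s5=1 s7=1 clk=1 s1=1 s0=0 s6=1 s4=0
  Δ1: clk:1→0
  (1Δ to stable)

2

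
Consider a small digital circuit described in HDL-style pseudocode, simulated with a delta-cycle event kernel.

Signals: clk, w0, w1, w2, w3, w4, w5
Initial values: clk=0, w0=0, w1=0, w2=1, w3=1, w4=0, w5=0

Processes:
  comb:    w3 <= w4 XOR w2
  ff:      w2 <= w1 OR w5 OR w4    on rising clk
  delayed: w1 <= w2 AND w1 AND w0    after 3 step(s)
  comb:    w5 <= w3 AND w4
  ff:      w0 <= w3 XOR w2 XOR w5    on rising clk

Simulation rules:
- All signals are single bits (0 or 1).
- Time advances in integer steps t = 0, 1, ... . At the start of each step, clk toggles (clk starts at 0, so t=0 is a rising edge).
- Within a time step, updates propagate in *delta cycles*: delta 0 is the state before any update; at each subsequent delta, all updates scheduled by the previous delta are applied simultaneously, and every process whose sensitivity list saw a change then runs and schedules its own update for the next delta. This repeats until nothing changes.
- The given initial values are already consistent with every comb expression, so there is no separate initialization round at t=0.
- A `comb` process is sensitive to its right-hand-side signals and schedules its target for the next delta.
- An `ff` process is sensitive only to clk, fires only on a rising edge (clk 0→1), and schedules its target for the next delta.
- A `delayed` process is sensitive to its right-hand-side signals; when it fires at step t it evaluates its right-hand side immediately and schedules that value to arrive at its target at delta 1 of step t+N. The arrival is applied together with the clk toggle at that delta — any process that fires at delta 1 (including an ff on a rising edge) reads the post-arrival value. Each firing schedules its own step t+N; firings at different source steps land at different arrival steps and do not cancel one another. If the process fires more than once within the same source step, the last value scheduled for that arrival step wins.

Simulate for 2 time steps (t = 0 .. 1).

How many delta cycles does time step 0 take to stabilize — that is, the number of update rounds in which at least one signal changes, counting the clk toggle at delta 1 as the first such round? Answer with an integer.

[bits: w4,w0,w3,w1,w5,clk,w2]
t=0: Δ0=0010001 Δ1=0010011 Δ2=0010010 Δ3=0000010 | 3Δ
t=1: Δ0=0000010 Δ1=0000000 | 1Δ

3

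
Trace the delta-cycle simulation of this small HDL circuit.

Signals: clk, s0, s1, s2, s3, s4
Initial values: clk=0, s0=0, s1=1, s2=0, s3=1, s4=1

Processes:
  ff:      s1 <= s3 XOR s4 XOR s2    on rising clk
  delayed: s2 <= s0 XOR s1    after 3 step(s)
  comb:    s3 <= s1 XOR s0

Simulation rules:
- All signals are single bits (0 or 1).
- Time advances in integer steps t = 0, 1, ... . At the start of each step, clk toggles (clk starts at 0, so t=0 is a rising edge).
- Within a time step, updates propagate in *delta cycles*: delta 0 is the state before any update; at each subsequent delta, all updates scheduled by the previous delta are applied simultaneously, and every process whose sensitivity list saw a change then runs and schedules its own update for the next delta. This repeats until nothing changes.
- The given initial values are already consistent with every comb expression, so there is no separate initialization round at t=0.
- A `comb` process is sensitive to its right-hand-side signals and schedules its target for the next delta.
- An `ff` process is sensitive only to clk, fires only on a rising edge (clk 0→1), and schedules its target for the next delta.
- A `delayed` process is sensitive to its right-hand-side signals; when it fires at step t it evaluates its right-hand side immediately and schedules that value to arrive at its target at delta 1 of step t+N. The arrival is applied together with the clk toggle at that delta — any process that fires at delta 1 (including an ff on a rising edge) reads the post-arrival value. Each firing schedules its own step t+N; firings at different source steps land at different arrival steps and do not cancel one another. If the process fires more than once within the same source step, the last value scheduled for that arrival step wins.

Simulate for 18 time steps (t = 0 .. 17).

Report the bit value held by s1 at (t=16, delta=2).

t=0 Δ0: s2=0 s1=1 s4=1 s3=1 s0=0 clk=0
  Δ1: clk:0→1
  Δ2: s1:1→0
  Δ3: s3:1→0
  (3Δ to stable)
t=1 Δ0: s2=0 s1=0 s4=1 s3=0 s0=0 clk=1
  Δ1: clk:1→0
  (1Δ to stable)
t=2 Δ0: s2=0 s1=0 s4=1 s3=0 s0=0 clk=0
  Δ1: clk:0→1
  Δ2: s1:0→1
  Δ3: s3:0→1
  (3Δ to stable)
t=3 Δ0: s2=0 s1=1 s4=1 s3=1 s0=0 clk=1
  Δ1: clk:1→0
  (1Δ to stable)
t=4 Δ0: s2=0 s1=1 s4=1 s3=1 s0=0 clk=0
  Δ1: clk:0→1
  Δ2: s1:1→0
  Δ3: s3:1→0
  (3Δ to stable)
t=5 Δ0: s2=0 s1=0 s4=1 s3=0 s0=0 clk=1
  Δ1: s2:0→1, clk:1→0
  (1Δ to stable)
t=6 Δ0: s2=1 s1=0 s4=1 s3=0 s0=0 clk=0
  Δ1: clk:0→1
  (1Δ to stable)
t=7 Δ0: s2=1 s1=0 s4=1 s3=0 s0=0 clk=1
  Δ1: s2:1→0, clk:1→0
  (1Δ to stable)
t=8 Δ0: s2=0 s1=0 s4=1 s3=0 s0=0 clk=0
  Δ1: clk:0→1
  Δ2: s1:0→1
  Δ3: s3:0→1
  (3Δ to stable)
t=9 Δ0: s2=0 s1=1 s4=1 s3=1 s0=0 clk=1
  Δ1: clk:1→0
  (1Δ to stable)
t=10 Δ0: s2=0 s1=1 s4=1 s3=1 s0=0 clk=0
  Δ1: clk:0→1
  Δ2: s1:1→0
  Δ3: s3:1→0
  (3Δ to stable)
t=11 Δ0: s2=0 s1=0 s4=1 s3=0 s0=0 clk=1
  Δ1: s2:0→1, clk:1→0
  (1Δ to stable)
t=12 Δ0: s2=1 s1=0 s4=1 s3=0 s0=0 clk=0
  Δ1: clk:0→1
  (1Δ to stable)
t=13 Δ0: s2=1 s1=0 s4=1 s3=0 s0=0 clk=1
  Δ1: s2:1→0, clk:1→0
  (1Δ to stable)
t=14 Δ0: s2=0 s1=0 s4=1 s3=0 s0=0 clk=0
  Δ1: clk:0→1
  Δ2: s1:0→1
  Δ3: s3:0→1
  (3Δ to stable)
t=15 Δ0: s2=0 s1=1 s4=1 s3=1 s0=0 clk=1
  Δ1: clk:1→0
  (1Δ to stable)
t=16 Δ0: s2=0 s1=1 s4=1 s3=1 s0=0 clk=0
  Δ1: clk:0→1
  Δ2: s1:1→0
  Δ3: s3:1→0
  (3Δ to stable)
t=17 Δ0: s2=0 s1=0 s4=1 s3=0 s0=0 clk=1
  Δ1: s2:0→1, clk:1→0
  (1Δ to stable)

0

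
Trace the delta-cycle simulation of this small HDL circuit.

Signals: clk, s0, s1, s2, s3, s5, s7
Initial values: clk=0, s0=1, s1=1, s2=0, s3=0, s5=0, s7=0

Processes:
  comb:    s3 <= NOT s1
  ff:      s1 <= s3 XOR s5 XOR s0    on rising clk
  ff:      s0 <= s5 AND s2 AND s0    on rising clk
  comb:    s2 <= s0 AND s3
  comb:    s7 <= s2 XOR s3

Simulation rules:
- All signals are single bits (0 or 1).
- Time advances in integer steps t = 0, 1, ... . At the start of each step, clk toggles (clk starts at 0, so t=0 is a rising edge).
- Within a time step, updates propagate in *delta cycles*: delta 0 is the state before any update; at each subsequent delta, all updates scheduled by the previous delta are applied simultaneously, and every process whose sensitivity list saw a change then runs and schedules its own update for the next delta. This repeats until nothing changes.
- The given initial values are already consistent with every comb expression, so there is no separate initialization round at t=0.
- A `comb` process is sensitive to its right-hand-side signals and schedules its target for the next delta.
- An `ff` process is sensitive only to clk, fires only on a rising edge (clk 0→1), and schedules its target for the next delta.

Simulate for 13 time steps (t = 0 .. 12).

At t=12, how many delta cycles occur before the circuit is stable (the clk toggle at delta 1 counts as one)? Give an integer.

t0.Δ0 s2=0 s1=1 s3=0 clk=0 s7=0 s5=0 s0=1
t0.Δ1 s2=0 s1=1 s3=0 clk=1 s7=0 s5=0 s0=1
t0.Δ2 s2=0 s1=1 s3=0 clk=1 s7=0 s5=0 s0=0
t1.Δ0 s2=0 s1=1 s3=0 clk=1 s7=0 s5=0 s0=0
t1.Δ1 s2=0 s1=1 s3=0 clk=0 s7=0 s5=0 s0=0
t2.Δ0 s2=0 s1=1 s3=0 clk=0 s7=0 s5=0 s0=0
t2.Δ1 s2=0 s1=1 s3=0 clk=1 s7=0 s5=0 s0=0
t2.Δ2 s2=0 s1=0 s3=0 clk=1 s7=0 s5=0 s0=0
t2.Δ3 s2=0 s1=0 s3=1 clk=1 s7=0 s5=0 s0=0
t2.Δ4 s2=0 s1=0 s3=1 clk=1 s7=1 s5=0 s0=0
t3.Δ0 s2=0 s1=0 s3=1 clk=1 s7=1 s5=0 s0=0
t3.Δ1 s2=0 s1=0 s3=1 clk=0 s7=1 s5=0 s0=0
t4.Δ0 s2=0 s1=0 s3=1 clk=0 s7=1 s5=0 s0=0
t4.Δ1 s2=0 s1=0 s3=1 clk=1 s7=1 s5=0 s0=0
t4.Δ2 s2=0 s1=1 s3=1 clk=1 s7=1 s5=0 s0=0
t4.Δ3 s2=0 s1=1 s3=0 clk=1 s7=1 s5=0 s0=0
t4.Δ4 s2=0 s1=1 s3=0 clk=1 s7=0 s5=0 s0=0
t5.Δ0 s2=0 s1=1 s3=0 clk=1 s7=0 s5=0 s0=0
t5.Δ1 s2=0 s1=1 s3=0 clk=0 s7=0 s5=0 s0=0
t6.Δ0 s2=0 s1=1 s3=0 clk=0 s7=0 s5=0 s0=0
t6.Δ1 s2=0 s1=1 s3=0 clk=1 s7=0 s5=0 s0=0
t6.Δ2 s2=0 s1=0 s3=0 clk=1 s7=0 s5=0 s0=0
t6.Δ3 s2=0 s1=0 s3=1 clk=1 s7=0 s5=0 s0=0
t6.Δ4 s2=0 s1=0 s3=1 clk=1 s7=1 s5=0 s0=0
t7.Δ0 s2=0 s1=0 s3=1 clk=1 s7=1 s5=0 s0=0
t7.Δ1 s2=0 s1=0 s3=1 clk=0 s7=1 s5=0 s0=0
t8.Δ0 s2=0 s1=0 s3=1 clk=0 s7=1 s5=0 s0=0
t8.Δ1 s2=0 s1=0 s3=1 clk=1 s7=1 s5=0 s0=0
t8.Δ2 s2=0 s1=1 s3=1 clk=1 s7=1 s5=0 s0=0
t8.Δ3 s2=0 s1=1 s3=0 clk=1 s7=1 s5=0 s0=0
t8.Δ4 s2=0 s1=1 s3=0 clk=1 s7=0 s5=0 s0=0
t9.Δ0 s2=0 s1=1 s3=0 clk=1 s7=0 s5=0 s0=0
t9.Δ1 s2=0 s1=1 s3=0 clk=0 s7=0 s5=0 s0=0
t10.Δ0 s2=0 s1=1 s3=0 clk=0 s7=0 s5=0 s0=0
t10.Δ1 s2=0 s1=1 s3=0 clk=1 s7=0 s5=0 s0=0
t10.Δ2 s2=0 s1=0 s3=0 clk=1 s7=0 s5=0 s0=0
t10.Δ3 s2=0 s1=0 s3=1 clk=1 s7=0 s5=0 s0=0
t10.Δ4 s2=0 s1=0 s3=1 clk=1 s7=1 s5=0 s0=0
t11.Δ0 s2=0 s1=0 s3=1 clk=1 s7=1 s5=0 s0=0
t11.Δ1 s2=0 s1=0 s3=1 clk=0 s7=1 s5=0 s0=0
t12.Δ0 s2=0 s1=0 s3=1 clk=0 s7=1 s5=0 s0=0
t12.Δ1 s2=0 s1=0 s3=1 clk=1 s7=1 s5=0 s0=0
t12.Δ2 s2=0 s1=1 s3=1 clk=1 s7=1 s5=0 s0=0
t12.Δ3 s2=0 s1=1 s3=0 clk=1 s7=1 s5=0 s0=0
t12.Δ4 s2=0 s1=1 s3=0 clk=1 s7=0 s5=0 s0=0

4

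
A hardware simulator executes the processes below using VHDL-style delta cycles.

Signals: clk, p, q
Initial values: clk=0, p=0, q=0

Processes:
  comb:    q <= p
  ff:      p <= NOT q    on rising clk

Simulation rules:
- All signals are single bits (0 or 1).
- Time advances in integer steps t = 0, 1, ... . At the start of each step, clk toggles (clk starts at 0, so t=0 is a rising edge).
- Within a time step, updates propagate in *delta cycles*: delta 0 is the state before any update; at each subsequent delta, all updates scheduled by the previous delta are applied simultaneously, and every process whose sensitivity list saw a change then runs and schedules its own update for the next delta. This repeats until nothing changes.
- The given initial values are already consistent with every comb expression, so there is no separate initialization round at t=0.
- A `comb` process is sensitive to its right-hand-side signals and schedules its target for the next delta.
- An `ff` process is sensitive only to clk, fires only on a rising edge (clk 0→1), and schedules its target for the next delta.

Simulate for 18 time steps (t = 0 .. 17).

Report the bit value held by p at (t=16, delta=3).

[bits: p,q,clk]
t=0: Δ0=000 Δ1=001 Δ2=101 Δ3=111 | 3Δ
t=1: Δ0=111 Δ1=110 | 1Δ
t=2: Δ0=110 Δ1=111 Δ2=011 Δ3=001 | 3Δ
t=3: Δ0=001 Δ1=000 | 1Δ
t=4: Δ0=000 Δ1=001 Δ2=101 Δ3=111 | 3Δ
t=5: Δ0=111 Δ1=110 | 1Δ
t=6: Δ0=110 Δ1=111 Δ2=011 Δ3=001 | 3Δ
t=7: Δ0=001 Δ1=000 | 1Δ
t=8: Δ0=000 Δ1=001 Δ2=101 Δ3=111 | 3Δ
t=9: Δ0=111 Δ1=110 | 1Δ
t=10: Δ0=110 Δ1=111 Δ2=011 Δ3=001 | 3Δ
t=11: Δ0=001 Δ1=000 | 1Δ
t=12: Δ0=000 Δ1=001 Δ2=101 Δ3=111 | 3Δ
t=13: Δ0=111 Δ1=110 | 1Δ
t=14: Δ0=110 Δ1=111 Δ2=011 Δ3=001 | 3Δ
t=15: Δ0=001 Δ1=000 | 1Δ
t=16: Δ0=000 Δ1=001 Δ2=101 Δ3=111 | 3Δ
t=17: Δ0=111 Δ1=110 | 1Δ

1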